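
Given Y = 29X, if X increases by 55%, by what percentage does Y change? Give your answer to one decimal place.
55.0%

For Y = 29X:
If X → X(1 + 0.55)
Then Y → Y · (1 + 0.55)^1
     = Y · 1.5500

Percentage change = ((1 + 0.55)^1 − 1) × 100% = 55.0%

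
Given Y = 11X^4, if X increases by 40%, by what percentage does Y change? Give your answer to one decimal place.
284.2%

For Y = 11X^4:
If X → X(1 + 0.4)
Then Y → Y · (1 + 0.4)^4
     = Y · 3.8416

Percentage change = ((1 + 0.4)^4 − 1) × 100% ≈ 284.2%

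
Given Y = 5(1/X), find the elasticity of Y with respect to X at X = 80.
Elasticity = -1

Elasticity = (dY/dX) · (X/Y)

dY/dX = -5/X²
At X = 80: dY/dX = -1/1280, Y = 1/16

Elasticity = (-1/1280) · (80 / (1/16)) = -1

Interpretation: for a small percentage change in X, the percentage change in Y is approximately -1.00 times as large.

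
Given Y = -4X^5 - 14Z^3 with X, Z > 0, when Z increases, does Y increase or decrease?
Y decreases

Taking the partial derivative:
∂Y/∂Z = -42Z^2

∂Y/∂Z = -42Z^2 < 0 (assuming positive values)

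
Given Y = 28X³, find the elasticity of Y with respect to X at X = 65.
Elasticity = 3

Elasticity = (dY/dX) · (X/Y)

dY/dX = 84·X²
At X = 65: dY/dX = 354900, Y = 7689500

Elasticity = 354900 · (65 / 7689500) = 3

Interpretation: for a small percentage change in X, the percentage change in Y is approximately 3.00 times as large.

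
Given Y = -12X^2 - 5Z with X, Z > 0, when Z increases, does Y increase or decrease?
Y decreases

Taking the partial derivative:
∂Y/∂Z = -5

∂Y/∂Z = -5 < 0 (assuming positive values)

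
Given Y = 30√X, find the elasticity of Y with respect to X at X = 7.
Elasticity = 1/2

Elasticity = (dY/dX) · (X/Y)

dY/dX = 15/√X
At X = 7: dY/dX = 15·√7/7, Y = 30·√7

Elasticity = (15·√7/7) · (7 / (30·√7)) = 1/2

Interpretation: for a small percentage change in X, the percentage change in Y is approximately 0.50 times as large.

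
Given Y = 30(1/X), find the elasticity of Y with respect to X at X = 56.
Elasticity = -1

Elasticity = (dY/dX) · (X/Y)

dY/dX = -30/X²
At X = 56: dY/dX = -15/1568, Y = 15/28

Elasticity = (-15/1568) · (56 / (15/28)) = -1

Interpretation: for a small percentage change in X, the percentage change in Y is approximately -1.00 times as large.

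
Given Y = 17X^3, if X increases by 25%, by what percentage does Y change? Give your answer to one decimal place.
95.3%

For Y = 17X^3:
If X → X(1 + 0.25)
Then Y → Y · (1 + 0.25)^3
     ≈ Y · 1.9531

Percentage change = ((1 + 0.25)^3 − 1) × 100% ≈ 95.3%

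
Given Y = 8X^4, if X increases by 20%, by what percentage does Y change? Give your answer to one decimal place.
107.4%

For Y = 8X^4:
If X → X(1 + 0.2)
Then Y → Y · (1 + 0.2)^4
     = Y · 2.0736

Percentage change = ((1 + 0.2)^4 − 1) × 100% ≈ 107.4%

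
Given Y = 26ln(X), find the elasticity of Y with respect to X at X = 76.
Elasticity = 1/ln(76) ≈ 0.2309

Elasticity = (dY/dX) · (X/Y)

dY/dX = 26/X
At X = 76: dY/dX = 13/38, Y = 26·ln(76)

Elasticity = (13/38) · (76 / (26·ln(76))) = 1/ln(76) ≈ 0.2309

Interpretation: for a small percentage change in X, the percentage change in Y is approximately 0.23 times as large.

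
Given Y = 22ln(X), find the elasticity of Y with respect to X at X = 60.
Elasticity = 1/ln(60) ≈ 0.2442

Elasticity = (dY/dX) · (X/Y)

dY/dX = 22/X
At X = 60: dY/dX = 11/30, Y = 22·ln(60)

Elasticity = (11/30) · (60 / (22·ln(60))) = 1/ln(60) ≈ 0.2442

Interpretation: for a small percentage change in X, the percentage change in Y is approximately 0.24 times as large.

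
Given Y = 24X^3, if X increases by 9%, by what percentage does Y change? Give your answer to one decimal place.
29.5%

For Y = 24X^3:
If X → X(1 + 0.09)
Then Y → Y · (1 + 0.09)^3
     ≈ Y · 1.2950

Percentage change = ((1 + 0.09)^3 − 1) × 100% ≈ 29.5%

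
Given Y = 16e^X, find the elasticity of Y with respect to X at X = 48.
Elasticity = 48

Elasticity = (dY/dX) · (X/Y)

dY/dX = 16·e^X
At X = 48: dY/dX = 16·e^48, Y = 16·e^48

Elasticity = (16·e^48) · (48 / (16·e^48)) = 48

Interpretation: for a small percentage change in X, the percentage change in Y is approximately 48.00 times as large.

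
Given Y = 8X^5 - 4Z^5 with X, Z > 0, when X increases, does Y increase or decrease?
Y increases

Taking the partial derivative:
∂Y/∂X = 40X^4

∂Y/∂X = 40X^4 > 0 (assuming positive values)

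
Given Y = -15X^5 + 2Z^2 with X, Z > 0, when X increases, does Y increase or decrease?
Y decreases

Taking the partial derivative:
∂Y/∂X = -75X^4

∂Y/∂X = -75X^4 < 0 (assuming positive values)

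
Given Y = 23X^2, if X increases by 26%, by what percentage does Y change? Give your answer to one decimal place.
58.8%

For Y = 23X^2:
If X → X(1 + 0.26)
Then Y → Y · (1 + 0.26)^2
     = Y · 1.5876

Percentage change = ((1 + 0.26)^2 − 1) × 100% ≈ 58.8%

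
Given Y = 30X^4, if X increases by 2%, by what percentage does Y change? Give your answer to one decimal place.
8.2%

For Y = 30X^4:
If X → X(1 + 0.02)
Then Y → Y · (1 + 0.02)^4
     ≈ Y · 1.0824

Percentage change = ((1 + 0.02)^4 − 1) × 100% ≈ 8.2%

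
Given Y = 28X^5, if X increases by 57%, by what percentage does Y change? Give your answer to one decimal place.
853.9%

For Y = 28X^5:
If X → X(1 + 0.57)
Then Y → Y · (1 + 0.57)^5
     ≈ Y · 9.5389

Percentage change = ((1 + 0.57)^5 − 1) × 100% ≈ 853.9%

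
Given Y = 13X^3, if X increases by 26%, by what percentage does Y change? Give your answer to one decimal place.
100.0%

For Y = 13X^3:
If X → X(1 + 0.26)
Then Y → Y · (1 + 0.26)^3
     ≈ Y · 2.0004

Percentage change = ((1 + 0.26)^3 − 1) × 100% ≈ 100.0%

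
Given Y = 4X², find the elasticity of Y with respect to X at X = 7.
Elasticity = 2

Elasticity = (dY/dX) · (X/Y)

dY/dX = 8·X
At X = 7: dY/dX = 56, Y = 196

Elasticity = 56 · (7 / 196) = 2

Interpretation: for a small percentage change in X, the percentage change in Y is approximately 2.00 times as large.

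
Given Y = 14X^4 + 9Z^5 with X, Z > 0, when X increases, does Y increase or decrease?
Y increases

Taking the partial derivative:
∂Y/∂X = 56X^3

∂Y/∂X = 56X^3 > 0 (assuming positive values)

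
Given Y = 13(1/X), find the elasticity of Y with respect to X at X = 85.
Elasticity = -1

Elasticity = (dY/dX) · (X/Y)

dY/dX = -13/X²
At X = 85: dY/dX = -13/7225, Y = 13/85

Elasticity = (-13/7225) · (85 / (13/85)) = -1

Interpretation: for a small percentage change in X, the percentage change in Y is approximately -1.00 times as large.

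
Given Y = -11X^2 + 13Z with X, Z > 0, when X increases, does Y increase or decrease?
Y decreases

Taking the partial derivative:
∂Y/∂X = -22X

∂Y/∂X = -22X < 0 (assuming positive values)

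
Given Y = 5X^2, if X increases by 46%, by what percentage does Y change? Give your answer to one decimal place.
113.2%

For Y = 5X^2:
If X → X(1 + 0.46)
Then Y → Y · (1 + 0.46)^2
     = Y · 2.1316

Percentage change = ((1 + 0.46)^2 − 1) × 100% ≈ 113.2%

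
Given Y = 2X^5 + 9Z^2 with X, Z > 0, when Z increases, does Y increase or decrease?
Y increases

Taking the partial derivative:
∂Y/∂Z = 18Z

∂Y/∂Z = 18Z > 0 (assuming positive values)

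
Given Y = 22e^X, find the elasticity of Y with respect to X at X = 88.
Elasticity = 88

Elasticity = (dY/dX) · (X/Y)

dY/dX = 22·e^X
At X = 88: dY/dX = 22·e^88, Y = 22·e^88

Elasticity = (22·e^88) · (88 / (22·e^88)) = 88

Interpretation: for a small percentage change in X, the percentage change in Y is approximately 88.00 times as large.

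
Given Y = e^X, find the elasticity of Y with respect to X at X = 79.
Elasticity = 79

Elasticity = (dY/dX) · (X/Y)

dY/dX = e^X
At X = 79: dY/dX = e^79, Y = e^79

Elasticity = (e^79) · (79 / (e^79)) = 79

Interpretation: for a small percentage change in X, the percentage change in Y is approximately 79.00 times as large.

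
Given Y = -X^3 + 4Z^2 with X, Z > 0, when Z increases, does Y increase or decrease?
Y increases

Taking the partial derivative:
∂Y/∂Z = 8Z

∂Y/∂Z = 8Z > 0 (assuming positive values)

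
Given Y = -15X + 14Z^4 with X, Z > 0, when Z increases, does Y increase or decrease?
Y increases

Taking the partial derivative:
∂Y/∂Z = 56Z^3

∂Y/∂Z = 56Z^3 > 0 (assuming positive values)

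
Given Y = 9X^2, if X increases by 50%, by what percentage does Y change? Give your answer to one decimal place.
125.0%

For Y = 9X^2:
If X → X(1 + 0.5)
Then Y → Y · (1 + 0.5)^2
     = Y · 2.2500

Percentage change = ((1 + 0.5)^2 − 1) × 100% = 125.0%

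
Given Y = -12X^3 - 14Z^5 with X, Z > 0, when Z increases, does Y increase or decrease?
Y decreases

Taking the partial derivative:
∂Y/∂Z = -70Z^4

∂Y/∂Z = -70Z^4 < 0 (assuming positive values)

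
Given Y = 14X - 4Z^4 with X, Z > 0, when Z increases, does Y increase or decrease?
Y decreases

Taking the partial derivative:
∂Y/∂Z = -16Z^3

∂Y/∂Z = -16Z^3 < 0 (assuming positive values)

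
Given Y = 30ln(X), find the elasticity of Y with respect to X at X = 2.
Elasticity = 1/ln(2) ≈ 1.4427

Elasticity = (dY/dX) · (X/Y)

dY/dX = 30/X
At X = 2: dY/dX = 15, Y = 30·ln(2)

Elasticity = 15 · (2 / (30·ln(2))) = 1/ln(2) ≈ 1.4427

Interpretation: for a small percentage change in X, the percentage change in Y is approximately 1.44 times as large.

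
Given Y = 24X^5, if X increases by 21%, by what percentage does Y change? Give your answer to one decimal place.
159.4%

For Y = 24X^5:
If X → X(1 + 0.21)
Then Y → Y · (1 + 0.21)^5
     ≈ Y · 2.5937

Percentage change = ((1 + 0.21)^5 − 1) × 100% ≈ 159.4%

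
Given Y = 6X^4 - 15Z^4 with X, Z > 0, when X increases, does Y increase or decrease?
Y increases

Taking the partial derivative:
∂Y/∂X = 24X^3

∂Y/∂X = 24X^3 > 0 (assuming positive values)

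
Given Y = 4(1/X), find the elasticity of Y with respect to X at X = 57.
Elasticity = -1

Elasticity = (dY/dX) · (X/Y)

dY/dX = -4/X²
At X = 57: dY/dX = -4/3249, Y = 4/57

Elasticity = (-4/3249) · (57 / (4/57)) = -1

Interpretation: for a small percentage change in X, the percentage change in Y is approximately -1.00 times as large.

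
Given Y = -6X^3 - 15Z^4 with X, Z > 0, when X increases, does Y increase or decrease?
Y decreases

Taking the partial derivative:
∂Y/∂X = -18X^2

∂Y/∂X = -18X^2 < 0 (assuming positive values)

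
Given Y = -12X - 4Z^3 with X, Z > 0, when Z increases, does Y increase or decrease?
Y decreases

Taking the partial derivative:
∂Y/∂Z = -12Z^2

∂Y/∂Z = -12Z^2 < 0 (assuming positive values)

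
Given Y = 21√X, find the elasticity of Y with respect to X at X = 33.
Elasticity = 1/2

Elasticity = (dY/dX) · (X/Y)

dY/dX = 21/(2·√X)
At X = 33: dY/dX = 7·√33/22, Y = 21·√33

Elasticity = (7·√33/22) · (33 / (21·√33)) = 1/2

Interpretation: for a small percentage change in X, the percentage change in Y is approximately 0.50 times as large.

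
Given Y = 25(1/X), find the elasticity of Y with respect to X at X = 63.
Elasticity = -1

Elasticity = (dY/dX) · (X/Y)

dY/dX = -25/X²
At X = 63: dY/dX = -25/3969, Y = 25/63

Elasticity = (-25/3969) · (63 / (25/63)) = -1

Interpretation: for a small percentage change in X, the percentage change in Y is approximately -1.00 times as large.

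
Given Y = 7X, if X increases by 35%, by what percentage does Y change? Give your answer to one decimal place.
35.0%

For Y = 7X:
If X → X(1 + 0.35)
Then Y → Y · (1 + 0.35)^1
     = Y · 1.3500

Percentage change = ((1 + 0.35)^1 − 1) × 100% = 35.0%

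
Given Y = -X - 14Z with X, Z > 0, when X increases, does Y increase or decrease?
Y decreases

Taking the partial derivative:
∂Y/∂X = -1

∂Y/∂X = -1 < 0 (assuming positive values)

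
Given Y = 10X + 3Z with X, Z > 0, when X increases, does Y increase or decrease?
Y increases

Taking the partial derivative:
∂Y/∂X = 10

∂Y/∂X = 10 > 0 (assuming positive values)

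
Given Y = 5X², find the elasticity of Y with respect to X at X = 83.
Elasticity = 2

Elasticity = (dY/dX) · (X/Y)

dY/dX = 10·X
At X = 83: dY/dX = 830, Y = 34445

Elasticity = 830 · (83 / 34445) = 2

Interpretation: for a small percentage change in X, the percentage change in Y is approximately 2.00 times as large.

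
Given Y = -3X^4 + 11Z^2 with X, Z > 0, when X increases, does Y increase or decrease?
Y decreases

Taking the partial derivative:
∂Y/∂X = -12X^3

∂Y/∂X = -12X^3 < 0 (assuming positive values)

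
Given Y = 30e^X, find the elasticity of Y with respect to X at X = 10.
Elasticity = 10

Elasticity = (dY/dX) · (X/Y)

dY/dX = 30·e^X
At X = 10: dY/dX = 30·e^10, Y = 30·e^10

Elasticity = (30·e^10) · (10 / (30·e^10)) = 10

Interpretation: for a small percentage change in X, the percentage change in Y is approximately 10.00 times as large.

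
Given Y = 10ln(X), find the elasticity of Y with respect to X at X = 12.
Elasticity = 1/ln(12) ≈ 0.4024

Elasticity = (dY/dX) · (X/Y)

dY/dX = 10/X
At X = 12: dY/dX = 5/6, Y = 10·ln(12)

Elasticity = (5/6) · (12 / (10·ln(12))) = 1/ln(12) ≈ 0.4024

Interpretation: for a small percentage change in X, the percentage change in Y is approximately 0.40 times as large.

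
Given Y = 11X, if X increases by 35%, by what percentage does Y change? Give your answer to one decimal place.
35.0%

For Y = 11X:
If X → X(1 + 0.35)
Then Y → Y · (1 + 0.35)^1
     = Y · 1.3500

Percentage change = ((1 + 0.35)^1 − 1) × 100% = 35.0%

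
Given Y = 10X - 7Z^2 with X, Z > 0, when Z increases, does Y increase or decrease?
Y decreases

Taking the partial derivative:
∂Y/∂Z = -14Z

∂Y/∂Z = -14Z < 0 (assuming positive values)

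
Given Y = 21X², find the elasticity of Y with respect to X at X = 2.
Elasticity = 2

Elasticity = (dY/dX) · (X/Y)

dY/dX = 42·X
At X = 2: dY/dX = 84, Y = 84

Elasticity = 84 · (2 / 84) = 2

Interpretation: for a small percentage change in X, the percentage change in Y is approximately 2.00 times as large.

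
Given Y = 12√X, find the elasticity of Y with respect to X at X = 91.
Elasticity = 1/2

Elasticity = (dY/dX) · (X/Y)

dY/dX = 6/√X
At X = 91: dY/dX = 6·√91/91, Y = 12·√91

Elasticity = (6·√91/91) · (91 / (12·√91)) = 1/2

Interpretation: for a small percentage change in X, the percentage change in Y is approximately 0.50 times as large.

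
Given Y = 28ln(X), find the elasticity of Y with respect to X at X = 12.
Elasticity = 1/ln(12) ≈ 0.4024

Elasticity = (dY/dX) · (X/Y)

dY/dX = 28/X
At X = 12: dY/dX = 7/3, Y = 28·ln(12)

Elasticity = (7/3) · (12 / (28·ln(12))) = 1/ln(12) ≈ 0.4024

Interpretation: for a small percentage change in X, the percentage change in Y is approximately 0.40 times as large.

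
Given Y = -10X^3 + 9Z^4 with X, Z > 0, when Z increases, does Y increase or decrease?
Y increases

Taking the partial derivative:
∂Y/∂Z = 36Z^3

∂Y/∂Z = 36Z^3 > 0 (assuming positive values)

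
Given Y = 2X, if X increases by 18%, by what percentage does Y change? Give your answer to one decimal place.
18.0%

For Y = 2X:
If X → X(1 + 0.18)
Then Y → Y · (1 + 0.18)^1
     = Y · 1.1800

Percentage change = ((1 + 0.18)^1 − 1) × 100% = 18.0%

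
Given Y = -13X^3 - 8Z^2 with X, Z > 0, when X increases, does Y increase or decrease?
Y decreases

Taking the partial derivative:
∂Y/∂X = -39X^2

∂Y/∂X = -39X^2 < 0 (assuming positive values)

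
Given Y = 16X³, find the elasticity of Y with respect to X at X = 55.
Elasticity = 3

Elasticity = (dY/dX) · (X/Y)

dY/dX = 48·X²
At X = 55: dY/dX = 145200, Y = 2662000

Elasticity = 145200 · (55 / 2662000) = 3

Interpretation: for a small percentage change in X, the percentage change in Y is approximately 3.00 times as large.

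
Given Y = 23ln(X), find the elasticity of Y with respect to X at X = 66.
Elasticity = 1/ln(66) ≈ 0.2387

Elasticity = (dY/dX) · (X/Y)

dY/dX = 23/X
At X = 66: dY/dX = 23/66, Y = 23·ln(66)

Elasticity = (23/66) · (66 / (23·ln(66))) = 1/ln(66) ≈ 0.2387

Interpretation: for a small percentage change in X, the percentage change in Y is approximately 0.24 times as large.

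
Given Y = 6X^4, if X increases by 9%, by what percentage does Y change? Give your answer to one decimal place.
41.2%

For Y = 6X^4:
If X → X(1 + 0.09)
Then Y → Y · (1 + 0.09)^4
     ≈ Y · 1.4116

Percentage change = ((1 + 0.09)^4 − 1) × 100% ≈ 41.2%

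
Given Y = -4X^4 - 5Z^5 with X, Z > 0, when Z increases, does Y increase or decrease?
Y decreases

Taking the partial derivative:
∂Y/∂Z = -25Z^4

∂Y/∂Z = -25Z^4 < 0 (assuming positive values)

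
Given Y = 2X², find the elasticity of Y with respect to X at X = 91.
Elasticity = 2

Elasticity = (dY/dX) · (X/Y)

dY/dX = 4·X
At X = 91: dY/dX = 364, Y = 16562

Elasticity = 364 · (91 / 16562) = 2

Interpretation: for a small percentage change in X, the percentage change in Y is approximately 2.00 times as large.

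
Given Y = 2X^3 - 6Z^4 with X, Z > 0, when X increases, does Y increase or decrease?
Y increases

Taking the partial derivative:
∂Y/∂X = 6X^2

∂Y/∂X = 6X^2 > 0 (assuming positive values)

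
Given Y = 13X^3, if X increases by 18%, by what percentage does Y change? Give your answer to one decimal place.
64.3%

For Y = 13X^3:
If X → X(1 + 0.18)
Then Y → Y · (1 + 0.18)^3
     ≈ Y · 1.6430

Percentage change = ((1 + 0.18)^3 − 1) × 100% ≈ 64.3%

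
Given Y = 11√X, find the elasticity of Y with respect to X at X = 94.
Elasticity = 1/2

Elasticity = (dY/dX) · (X/Y)

dY/dX = 11/(2·√X)
At X = 94: dY/dX = 11·√94/188, Y = 11·√94

Elasticity = (11·√94/188) · (94 / (11·√94)) = 1/2

Interpretation: for a small percentage change in X, the percentage change in Y is approximately 0.50 times as large.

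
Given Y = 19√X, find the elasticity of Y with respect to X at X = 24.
Elasticity = 1/2

Elasticity = (dY/dX) · (X/Y)

dY/dX = 19/(2·√X)
At X = 24: dY/dX = 19·√6/24, Y = 38·√6

Elasticity = (19·√6/24) · (24 / (38·√6)) = 1/2

Interpretation: for a small percentage change in X, the percentage change in Y is approximately 0.50 times as large.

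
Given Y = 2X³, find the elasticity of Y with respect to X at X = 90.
Elasticity = 3

Elasticity = (dY/dX) · (X/Y)

dY/dX = 6·X²
At X = 90: dY/dX = 48600, Y = 1458000

Elasticity = 48600 · (90 / 1458000) = 3

Interpretation: for a small percentage change in X, the percentage change in Y is approximately 3.00 times as large.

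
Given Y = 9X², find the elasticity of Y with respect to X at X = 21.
Elasticity = 2

Elasticity = (dY/dX) · (X/Y)

dY/dX = 18·X
At X = 21: dY/dX = 378, Y = 3969

Elasticity = 378 · (21 / 3969) = 2

Interpretation: for a small percentage change in X, the percentage change in Y is approximately 2.00 times as large.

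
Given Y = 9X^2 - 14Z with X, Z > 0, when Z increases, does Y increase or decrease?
Y decreases

Taking the partial derivative:
∂Y/∂Z = -14

∂Y/∂Z = -14 < 0 (assuming positive values)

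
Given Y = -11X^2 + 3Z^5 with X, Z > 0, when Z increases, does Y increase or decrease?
Y increases

Taking the partial derivative:
∂Y/∂Z = 15Z^4

∂Y/∂Z = 15Z^4 > 0 (assuming positive values)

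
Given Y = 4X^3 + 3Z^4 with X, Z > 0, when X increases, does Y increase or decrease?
Y increases

Taking the partial derivative:
∂Y/∂X = 12X^2

∂Y/∂X = 12X^2 > 0 (assuming positive values)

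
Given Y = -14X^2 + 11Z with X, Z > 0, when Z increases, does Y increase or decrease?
Y increases

Taking the partial derivative:
∂Y/∂Z = 11

∂Y/∂Z = 11 > 0 (assuming positive values)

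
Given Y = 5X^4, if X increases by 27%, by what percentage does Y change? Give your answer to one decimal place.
160.1%

For Y = 5X^4:
If X → X(1 + 0.27)
Then Y → Y · (1 + 0.27)^4
     ≈ Y · 2.6014

Percentage change = ((1 + 0.27)^4 − 1) × 100% ≈ 160.1%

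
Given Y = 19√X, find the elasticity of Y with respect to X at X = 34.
Elasticity = 1/2

Elasticity = (dY/dX) · (X/Y)

dY/dX = 19/(2·√X)
At X = 34: dY/dX = 19·√34/68, Y = 19·√34

Elasticity = (19·√34/68) · (34 / (19·√34)) = 1/2

Interpretation: for a small percentage change in X, the percentage change in Y is approximately 0.50 times as large.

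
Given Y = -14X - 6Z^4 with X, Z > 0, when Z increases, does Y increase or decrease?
Y decreases

Taking the partial derivative:
∂Y/∂Z = -24Z^3

∂Y/∂Z = -24Z^3 < 0 (assuming positive values)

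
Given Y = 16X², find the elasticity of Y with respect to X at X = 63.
Elasticity = 2

Elasticity = (dY/dX) · (X/Y)

dY/dX = 32·X
At X = 63: dY/dX = 2016, Y = 63504

Elasticity = 2016 · (63 / 63504) = 2

Interpretation: for a small percentage change in X, the percentage change in Y is approximately 2.00 times as large.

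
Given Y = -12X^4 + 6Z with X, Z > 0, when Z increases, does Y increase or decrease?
Y increases

Taking the partial derivative:
∂Y/∂Z = 6

∂Y/∂Z = 6 > 0 (assuming positive values)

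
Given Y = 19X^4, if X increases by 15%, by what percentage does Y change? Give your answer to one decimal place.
74.9%

For Y = 19X^4:
If X → X(1 + 0.15)
Then Y → Y · (1 + 0.15)^4
     ≈ Y · 1.7490

Percentage change = ((1 + 0.15)^4 − 1) × 100% ≈ 74.9%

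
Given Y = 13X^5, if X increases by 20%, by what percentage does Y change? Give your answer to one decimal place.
148.8%

For Y = 13X^5:
If X → X(1 + 0.2)
Then Y → Y · (1 + 0.2)^5
     ≈ Y · 2.4883

Percentage change = ((1 + 0.2)^5 − 1) × 100% ≈ 148.8%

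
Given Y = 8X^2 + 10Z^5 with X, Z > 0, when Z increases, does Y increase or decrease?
Y increases

Taking the partial derivative:
∂Y/∂Z = 50Z^4

∂Y/∂Z = 50Z^4 > 0 (assuming positive values)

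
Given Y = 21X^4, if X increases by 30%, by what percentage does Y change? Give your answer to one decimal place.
185.6%

For Y = 21X^4:
If X → X(1 + 0.3)
Then Y → Y · (1 + 0.3)^4
     = Y · 2.8561

Percentage change = ((1 + 0.3)^4 − 1) × 100% ≈ 185.6%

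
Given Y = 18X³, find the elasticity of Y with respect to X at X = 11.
Elasticity = 3

Elasticity = (dY/dX) · (X/Y)

dY/dX = 54·X²
At X = 11: dY/dX = 6534, Y = 23958

Elasticity = 6534 · (11 / 23958) = 3

Interpretation: for a small percentage change in X, the percentage change in Y is approximately 3.00 times as large.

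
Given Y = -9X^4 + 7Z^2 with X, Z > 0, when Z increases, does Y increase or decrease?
Y increases

Taking the partial derivative:
∂Y/∂Z = 14Z

∂Y/∂Z = 14Z > 0 (assuming positive values)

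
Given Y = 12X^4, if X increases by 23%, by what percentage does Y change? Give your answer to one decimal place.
128.9%

For Y = 12X^4:
If X → X(1 + 0.23)
Then Y → Y · (1 + 0.23)^4
     ≈ Y · 2.2889

Percentage change = ((1 + 0.23)^4 − 1) × 100% ≈ 128.9%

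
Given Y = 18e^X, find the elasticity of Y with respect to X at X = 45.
Elasticity = 45

Elasticity = (dY/dX) · (X/Y)

dY/dX = 18·e^X
At X = 45: dY/dX = 18·e^45, Y = 18·e^45

Elasticity = (18·e^45) · (45 / (18·e^45)) = 45

Interpretation: for a small percentage change in X, the percentage change in Y is approximately 45.00 times as large.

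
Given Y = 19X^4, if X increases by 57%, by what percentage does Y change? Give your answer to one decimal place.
507.6%

For Y = 19X^4:
If X → X(1 + 0.57)
Then Y → Y · (1 + 0.57)^4
     ≈ Y · 6.0757

Percentage change = ((1 + 0.57)^4 − 1) × 100% ≈ 507.6%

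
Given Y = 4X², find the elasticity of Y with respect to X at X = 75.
Elasticity = 2

Elasticity = (dY/dX) · (X/Y)

dY/dX = 8·X
At X = 75: dY/dX = 600, Y = 22500

Elasticity = 600 · (75 / 22500) = 2

Interpretation: for a small percentage change in X, the percentage change in Y is approximately 2.00 times as large.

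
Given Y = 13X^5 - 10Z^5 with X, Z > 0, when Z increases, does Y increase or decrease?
Y decreases

Taking the partial derivative:
∂Y/∂Z = -50Z^4

∂Y/∂Z = -50Z^4 < 0 (assuming positive values)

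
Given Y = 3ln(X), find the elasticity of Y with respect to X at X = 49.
Elasticity = 1/ln(49) ≈ 0.2569

Elasticity = (dY/dX) · (X/Y)

dY/dX = 3/X
At X = 49: dY/dX = 3/49, Y = 3·ln(49)

Elasticity = (3/49) · (49 / (3·ln(49))) = 1/ln(49) ≈ 0.2569

Interpretation: for a small percentage change in X, the percentage change in Y is approximately 0.26 times as large.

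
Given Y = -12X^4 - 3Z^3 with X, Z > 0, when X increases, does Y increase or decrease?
Y decreases

Taking the partial derivative:
∂Y/∂X = -48X^3

∂Y/∂X = -48X^3 < 0 (assuming positive values)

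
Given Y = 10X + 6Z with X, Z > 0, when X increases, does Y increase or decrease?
Y increases

Taking the partial derivative:
∂Y/∂X = 10

∂Y/∂X = 10 > 0 (assuming positive values)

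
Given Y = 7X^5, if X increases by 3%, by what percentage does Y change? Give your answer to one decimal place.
15.9%

For Y = 7X^5:
If X → X(1 + 0.03)
Then Y → Y · (1 + 0.03)^5
     ≈ Y · 1.1593

Percentage change = ((1 + 0.03)^5 − 1) × 100% ≈ 15.9%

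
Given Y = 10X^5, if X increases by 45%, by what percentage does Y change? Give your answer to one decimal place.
541.0%

For Y = 10X^5:
If X → X(1 + 0.45)
Then Y → Y · (1 + 0.45)^5
     ≈ Y · 6.4097

Percentage change = ((1 + 0.45)^5 − 1) × 100% ≈ 541.0%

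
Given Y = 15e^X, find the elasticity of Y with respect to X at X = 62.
Elasticity = 62

Elasticity = (dY/dX) · (X/Y)

dY/dX = 15·e^X
At X = 62: dY/dX = 15·e^62, Y = 15·e^62

Elasticity = (15·e^62) · (62 / (15·e^62)) = 62

Interpretation: for a small percentage change in X, the percentage change in Y is approximately 62.00 times as large.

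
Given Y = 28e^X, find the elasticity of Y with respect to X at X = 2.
Elasticity = 2

Elasticity = (dY/dX) · (X/Y)

dY/dX = 28·e^X
At X = 2: dY/dX = 28·e^2, Y = 28·e^2

Elasticity = (28·e^2) · (2 / (28·e^2)) = 2

Interpretation: for a small percentage change in X, the percentage change in Y is approximately 2.00 times as large.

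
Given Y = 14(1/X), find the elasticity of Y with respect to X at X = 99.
Elasticity = -1

Elasticity = (dY/dX) · (X/Y)

dY/dX = -14/X²
At X = 99: dY/dX = -14/9801, Y = 14/99

Elasticity = (-14/9801) · (99 / (14/99)) = -1

Interpretation: for a small percentage change in X, the percentage change in Y is approximately -1.00 times as large.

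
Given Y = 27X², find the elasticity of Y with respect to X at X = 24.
Elasticity = 2

Elasticity = (dY/dX) · (X/Y)

dY/dX = 54·X
At X = 24: dY/dX = 1296, Y = 15552

Elasticity = 1296 · (24 / 15552) = 2

Interpretation: for a small percentage change in X, the percentage change in Y is approximately 2.00 times as large.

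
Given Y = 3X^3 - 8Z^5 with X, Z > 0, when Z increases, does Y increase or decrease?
Y decreases

Taking the partial derivative:
∂Y/∂Z = -40Z^4

∂Y/∂Z = -40Z^4 < 0 (assuming positive values)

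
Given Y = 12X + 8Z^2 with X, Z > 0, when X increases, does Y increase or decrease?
Y increases

Taking the partial derivative:
∂Y/∂X = 12

∂Y/∂X = 12 > 0 (assuming positive values)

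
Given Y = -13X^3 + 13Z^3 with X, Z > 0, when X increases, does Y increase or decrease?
Y decreases

Taking the partial derivative:
∂Y/∂X = -39X^2

∂Y/∂X = -39X^2 < 0 (assuming positive values)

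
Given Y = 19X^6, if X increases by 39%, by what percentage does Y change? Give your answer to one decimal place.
621.3%

For Y = 19X^6:
If X → X(1 + 0.39)
Then Y → Y · (1 + 0.39)^6
     ≈ Y · 7.2125

Percentage change = ((1 + 0.39)^6 − 1) × 100% ≈ 621.3%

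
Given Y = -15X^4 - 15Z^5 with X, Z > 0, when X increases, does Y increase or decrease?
Y decreases

Taking the partial derivative:
∂Y/∂X = -60X^3

∂Y/∂X = -60X^3 < 0 (assuming positive values)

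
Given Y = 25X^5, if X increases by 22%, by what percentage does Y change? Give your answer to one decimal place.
170.3%

For Y = 25X^5:
If X → X(1 + 0.22)
Then Y → Y · (1 + 0.22)^5
     ≈ Y · 2.7027

Percentage change = ((1 + 0.22)^5 − 1) × 100% ≈ 170.3%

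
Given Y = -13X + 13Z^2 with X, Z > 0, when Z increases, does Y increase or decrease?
Y increases

Taking the partial derivative:
∂Y/∂Z = 26Z

∂Y/∂Z = 26Z > 0 (assuming positive values)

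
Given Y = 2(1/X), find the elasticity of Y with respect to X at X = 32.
Elasticity = -1

Elasticity = (dY/dX) · (X/Y)

dY/dX = -2/X²
At X = 32: dY/dX = -1/512, Y = 1/16

Elasticity = (-1/512) · (32 / (1/16)) = -1

Interpretation: for a small percentage change in X, the percentage change in Y is approximately -1.00 times as large.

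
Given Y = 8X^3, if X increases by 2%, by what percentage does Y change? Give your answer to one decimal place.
6.1%

For Y = 8X^3:
If X → X(1 + 0.02)
Then Y → Y · (1 + 0.02)^3
     ≈ Y · 1.0612

Percentage change = ((1 + 0.02)^3 − 1) × 100% ≈ 6.1%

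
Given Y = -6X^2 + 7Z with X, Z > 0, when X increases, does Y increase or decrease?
Y decreases

Taking the partial derivative:
∂Y/∂X = -12X

∂Y/∂X = -12X < 0 (assuming positive values)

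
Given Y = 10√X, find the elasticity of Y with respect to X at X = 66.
Elasticity = 1/2

Elasticity = (dY/dX) · (X/Y)

dY/dX = 5/√X
At X = 66: dY/dX = 5·√66/66, Y = 10·√66

Elasticity = (5·√66/66) · (66 / (10·√66)) = 1/2

Interpretation: for a small percentage change in X, the percentage change in Y is approximately 0.50 times as large.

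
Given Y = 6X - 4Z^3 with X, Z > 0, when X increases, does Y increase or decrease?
Y increases

Taking the partial derivative:
∂Y/∂X = 6

∂Y/∂X = 6 > 0 (assuming positive values)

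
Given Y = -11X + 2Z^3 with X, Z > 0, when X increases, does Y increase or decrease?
Y decreases

Taking the partial derivative:
∂Y/∂X = -11

∂Y/∂X = -11 < 0 (assuming positive values)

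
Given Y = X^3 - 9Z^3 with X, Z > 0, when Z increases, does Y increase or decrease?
Y decreases

Taking the partial derivative:
∂Y/∂Z = -27Z^2

∂Y/∂Z = -27Z^2 < 0 (assuming positive values)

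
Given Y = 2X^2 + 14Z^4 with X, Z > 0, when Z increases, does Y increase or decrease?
Y increases

Taking the partial derivative:
∂Y/∂Z = 56Z^3

∂Y/∂Z = 56Z^3 > 0 (assuming positive values)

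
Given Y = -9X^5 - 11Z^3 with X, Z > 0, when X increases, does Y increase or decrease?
Y decreases

Taking the partial derivative:
∂Y/∂X = -45X^4

∂Y/∂X = -45X^4 < 0 (assuming positive values)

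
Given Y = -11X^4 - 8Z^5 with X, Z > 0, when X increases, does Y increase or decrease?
Y decreases

Taking the partial derivative:
∂Y/∂X = -44X^3

∂Y/∂X = -44X^3 < 0 (assuming positive values)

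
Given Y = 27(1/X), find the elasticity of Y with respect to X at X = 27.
Elasticity = -1

Elasticity = (dY/dX) · (X/Y)

dY/dX = -27/X²
At X = 27: dY/dX = -1/27, Y = 1

Elasticity = (-1/27) · (27 / 1) = -1

Interpretation: for a small percentage change in X, the percentage change in Y is approximately -1.00 times as large.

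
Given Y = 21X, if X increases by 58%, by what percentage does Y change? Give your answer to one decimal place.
58.0%

For Y = 21X:
If X → X(1 + 0.58)
Then Y → Y · (1 + 0.58)^1
     = Y · 1.5800

Percentage change = ((1 + 0.58)^1 − 1) × 100% = 58.0%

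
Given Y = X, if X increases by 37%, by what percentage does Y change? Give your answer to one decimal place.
37.0%

For Y = X:
If X → X(1 + 0.37)
Then Y → Y · (1 + 0.37)^1
     = Y · 1.3700

Percentage change = ((1 + 0.37)^1 − 1) × 100% = 37.0%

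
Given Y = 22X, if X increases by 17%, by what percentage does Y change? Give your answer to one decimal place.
17.0%

For Y = 22X:
If X → X(1 + 0.17)
Then Y → Y · (1 + 0.17)^1
     = Y · 1.1700

Percentage change = ((1 + 0.17)^1 − 1) × 100% = 17.0%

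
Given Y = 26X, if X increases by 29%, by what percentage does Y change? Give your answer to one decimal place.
29.0%

For Y = 26X:
If X → X(1 + 0.29)
Then Y → Y · (1 + 0.29)^1
     = Y · 1.2900

Percentage change = ((1 + 0.29)^1 − 1) × 100% = 29.0%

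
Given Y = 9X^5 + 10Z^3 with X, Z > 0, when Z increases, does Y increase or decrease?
Y increases

Taking the partial derivative:
∂Y/∂Z = 30Z^2

∂Y/∂Z = 30Z^2 > 0 (assuming positive values)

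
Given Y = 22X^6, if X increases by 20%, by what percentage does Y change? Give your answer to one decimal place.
198.6%

For Y = 22X^6:
If X → X(1 + 0.2)
Then Y → Y · (1 + 0.2)^6
     ≈ Y · 2.9860

Percentage change = ((1 + 0.2)^6 − 1) × 100% ≈ 198.6%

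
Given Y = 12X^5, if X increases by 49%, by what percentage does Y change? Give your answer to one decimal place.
634.4%

For Y = 12X^5:
If X → X(1 + 0.49)
Then Y → Y · (1 + 0.49)^5
     ≈ Y · 7.3440

Percentage change = ((1 + 0.49)^5 − 1) × 100% ≈ 634.4%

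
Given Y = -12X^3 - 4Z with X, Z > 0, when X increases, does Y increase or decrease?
Y decreases

Taking the partial derivative:
∂Y/∂X = -36X^2

∂Y/∂X = -36X^2 < 0 (assuming positive values)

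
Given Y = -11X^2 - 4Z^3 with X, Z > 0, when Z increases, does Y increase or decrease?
Y decreases

Taking the partial derivative:
∂Y/∂Z = -12Z^2

∂Y/∂Z = -12Z^2 < 0 (assuming positive values)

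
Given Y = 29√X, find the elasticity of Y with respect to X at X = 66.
Elasticity = 1/2

Elasticity = (dY/dX) · (X/Y)

dY/dX = 29/(2·√X)
At X = 66: dY/dX = 29·√66/132, Y = 29·√66

Elasticity = (29·√66/132) · (66 / (29·√66)) = 1/2

Interpretation: for a small percentage change in X, the percentage change in Y is approximately 0.50 times as large.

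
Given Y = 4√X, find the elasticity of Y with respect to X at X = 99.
Elasticity = 1/2

Elasticity = (dY/dX) · (X/Y)

dY/dX = 2/√X
At X = 99: dY/dX = 2·√11/33, Y = 12·√11

Elasticity = (2·√11/33) · (99 / (12·√11)) = 1/2

Interpretation: for a small percentage change in X, the percentage change in Y is approximately 0.50 times as large.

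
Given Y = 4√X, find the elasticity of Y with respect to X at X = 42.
Elasticity = 1/2

Elasticity = (dY/dX) · (X/Y)

dY/dX = 2/√X
At X = 42: dY/dX = √42/21, Y = 4·√42

Elasticity = (√42/21) · (42 / (4·√42)) = 1/2

Interpretation: for a small percentage change in X, the percentage change in Y is approximately 0.50 times as large.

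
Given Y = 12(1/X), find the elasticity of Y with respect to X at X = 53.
Elasticity = -1

Elasticity = (dY/dX) · (X/Y)

dY/dX = -12/X²
At X = 53: dY/dX = -12/2809, Y = 12/53

Elasticity = (-12/2809) · (53 / (12/53)) = -1

Interpretation: for a small percentage change in X, the percentage change in Y is approximately -1.00 times as large.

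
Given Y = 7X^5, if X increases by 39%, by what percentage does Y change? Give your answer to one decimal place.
418.9%

For Y = 7X^5:
If X → X(1 + 0.39)
Then Y → Y · (1 + 0.39)^5
     ≈ Y · 5.1889

Percentage change = ((1 + 0.39)^5 − 1) × 100% ≈ 418.9%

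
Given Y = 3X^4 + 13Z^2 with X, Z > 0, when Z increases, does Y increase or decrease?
Y increases

Taking the partial derivative:
∂Y/∂Z = 26Z

∂Y/∂Z = 26Z > 0 (assuming positive values)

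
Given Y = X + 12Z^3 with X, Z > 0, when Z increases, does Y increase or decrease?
Y increases

Taking the partial derivative:
∂Y/∂Z = 36Z^2

∂Y/∂Z = 36Z^2 > 0 (assuming positive values)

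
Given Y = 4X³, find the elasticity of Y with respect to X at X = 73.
Elasticity = 3

Elasticity = (dY/dX) · (X/Y)

dY/dX = 12·X²
At X = 73: dY/dX = 63948, Y = 1556068

Elasticity = 63948 · (73 / 1556068) = 3

Interpretation: for a small percentage change in X, the percentage change in Y is approximately 3.00 times as large.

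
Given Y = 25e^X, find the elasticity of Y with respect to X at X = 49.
Elasticity = 49

Elasticity = (dY/dX) · (X/Y)

dY/dX = 25·e^X
At X = 49: dY/dX = 25·e^49, Y = 25·e^49

Elasticity = (25·e^49) · (49 / (25·e^49)) = 49

Interpretation: for a small percentage change in X, the percentage change in Y is approximately 49.00 times as large.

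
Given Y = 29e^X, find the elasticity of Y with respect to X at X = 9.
Elasticity = 9

Elasticity = (dY/dX) · (X/Y)

dY/dX = 29·e^X
At X = 9: dY/dX = 29·e^9, Y = 29·e^9

Elasticity = (29·e^9) · (9 / (29·e^9)) = 9

Interpretation: for a small percentage change in X, the percentage change in Y is approximately 9.00 times as large.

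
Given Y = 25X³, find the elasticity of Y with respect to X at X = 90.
Elasticity = 3

Elasticity = (dY/dX) · (X/Y)

dY/dX = 75·X²
At X = 90: dY/dX = 607500, Y = 18225000

Elasticity = 607500 · (90 / 18225000) = 3

Interpretation: for a small percentage change in X, the percentage change in Y is approximately 3.00 times as large.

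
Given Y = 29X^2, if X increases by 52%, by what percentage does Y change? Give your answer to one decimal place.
131.0%

For Y = 29X^2:
If X → X(1 + 0.52)
Then Y → Y · (1 + 0.52)^2
     = Y · 2.3104

Percentage change = ((1 + 0.52)^2 − 1) × 100% ≈ 131.0%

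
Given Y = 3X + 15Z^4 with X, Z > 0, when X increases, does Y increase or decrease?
Y increases

Taking the partial derivative:
∂Y/∂X = 3

∂Y/∂X = 3 > 0 (assuming positive values)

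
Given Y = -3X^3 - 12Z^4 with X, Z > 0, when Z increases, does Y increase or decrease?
Y decreases

Taking the partial derivative:
∂Y/∂Z = -48Z^3

∂Y/∂Z = -48Z^3 < 0 (assuming positive values)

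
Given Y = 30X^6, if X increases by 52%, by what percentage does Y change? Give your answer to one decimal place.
1133.3%

For Y = 30X^6:
If X → X(1 + 0.52)
Then Y → Y · (1 + 0.52)^6
     ≈ Y · 12.3328

Percentage change = ((1 + 0.52)^6 − 1) × 100% ≈ 1133.3%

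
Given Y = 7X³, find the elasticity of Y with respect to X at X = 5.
Elasticity = 3

Elasticity = (dY/dX) · (X/Y)

dY/dX = 21·X²
At X = 5: dY/dX = 525, Y = 875

Elasticity = 525 · (5 / 875) = 3

Interpretation: for a small percentage change in X, the percentage change in Y is approximately 3.00 times as large.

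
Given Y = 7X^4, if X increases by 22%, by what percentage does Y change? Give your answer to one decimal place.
121.5%

For Y = 7X^4:
If X → X(1 + 0.22)
Then Y → Y · (1 + 0.22)^4
     ≈ Y · 2.2153

Percentage change = ((1 + 0.22)^4 − 1) × 100% ≈ 121.5%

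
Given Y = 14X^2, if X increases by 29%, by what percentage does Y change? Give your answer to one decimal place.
66.4%

For Y = 14X^2:
If X → X(1 + 0.29)
Then Y → Y · (1 + 0.29)^2
     = Y · 1.6641

Percentage change = ((1 + 0.29)^2 − 1) × 100% ≈ 66.4%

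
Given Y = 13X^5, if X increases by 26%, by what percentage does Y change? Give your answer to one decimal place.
217.6%

For Y = 13X^5:
If X → X(1 + 0.26)
Then Y → Y · (1 + 0.26)^5
     ≈ Y · 3.1758

Percentage change = ((1 + 0.26)^5 − 1) × 100% ≈ 217.6%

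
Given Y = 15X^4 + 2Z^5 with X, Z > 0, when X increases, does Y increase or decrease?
Y increases

Taking the partial derivative:
∂Y/∂X = 60X^3

∂Y/∂X = 60X^3 > 0 (assuming positive values)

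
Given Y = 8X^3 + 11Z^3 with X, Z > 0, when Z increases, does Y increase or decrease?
Y increases

Taking the partial derivative:
∂Y/∂Z = 33Z^2

∂Y/∂Z = 33Z^2 > 0 (assuming positive values)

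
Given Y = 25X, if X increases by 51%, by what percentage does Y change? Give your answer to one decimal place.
51.0%

For Y = 25X:
If X → X(1 + 0.51)
Then Y → Y · (1 + 0.51)^1
     = Y · 1.5100

Percentage change = ((1 + 0.51)^1 − 1) × 100% = 51.0%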